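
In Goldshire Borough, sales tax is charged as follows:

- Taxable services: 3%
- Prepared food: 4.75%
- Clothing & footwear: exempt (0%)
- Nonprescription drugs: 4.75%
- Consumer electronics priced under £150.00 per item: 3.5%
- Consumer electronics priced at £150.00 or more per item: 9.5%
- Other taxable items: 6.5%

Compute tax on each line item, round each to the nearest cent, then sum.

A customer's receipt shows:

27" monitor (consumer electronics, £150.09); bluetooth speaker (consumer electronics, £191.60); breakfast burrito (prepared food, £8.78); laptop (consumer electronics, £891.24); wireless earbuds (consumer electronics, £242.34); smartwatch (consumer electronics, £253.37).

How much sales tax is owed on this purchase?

£164.64

27" monitor £150.09: consumer electronics, £150.00 or more → 9.5% → £14.26
Bluetooth speaker £191.60: consumer electronics, £150.00 or more → 9.5% → £18.20
Breakfast burrito £8.78: prepared food → 4.75% → £0.42
Laptop £891.24: consumer electronics, £150.00 or more → 9.5% → £84.67
Wireless earbuds £242.34: consumer electronics, £150.00 or more → 9.5% → £23.02
Smartwatch £253.37: consumer electronics, £150.00 or more → 9.5% → £24.07
Total tax = £14.26 + £18.20 + £0.42 + £84.67 + £23.02 + £24.07 = £164.64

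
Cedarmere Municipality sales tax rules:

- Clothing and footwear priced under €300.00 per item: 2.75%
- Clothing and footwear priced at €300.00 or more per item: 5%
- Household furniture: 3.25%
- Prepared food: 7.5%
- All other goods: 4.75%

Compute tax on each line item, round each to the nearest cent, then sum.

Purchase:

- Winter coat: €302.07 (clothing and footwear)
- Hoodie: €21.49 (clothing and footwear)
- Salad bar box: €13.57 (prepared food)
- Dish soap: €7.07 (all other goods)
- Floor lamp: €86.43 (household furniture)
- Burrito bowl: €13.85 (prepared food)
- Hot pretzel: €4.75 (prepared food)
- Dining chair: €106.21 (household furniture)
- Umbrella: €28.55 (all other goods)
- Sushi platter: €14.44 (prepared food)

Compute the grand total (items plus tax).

€625.58

Winter coat €302.07: clothing and footwear, €300.00 or more → 5% → €15.10
Hoodie €21.49: clothing and footwear, under €300.00 → 2.75% → €0.59
Salad bar box €13.57: prepared food → 7.5% → €1.02
Dish soap €7.07: all other goods → 4.75% → €0.34
Floor lamp €86.43: household furniture → 3.25% → €2.81
Burrito bowl €13.85: prepared food → 7.5% → €1.04
Hot pretzel €4.75: prepared food → 7.5% → €0.36
Dining chair €106.21: household furniture → 3.25% → €3.45
Umbrella €28.55: all other goods → 4.75% → €1.36
Sushi platter €14.44: prepared food → 7.5% → €1.08
Subtotal = €598.43; tax = €27.15; total due = €625.58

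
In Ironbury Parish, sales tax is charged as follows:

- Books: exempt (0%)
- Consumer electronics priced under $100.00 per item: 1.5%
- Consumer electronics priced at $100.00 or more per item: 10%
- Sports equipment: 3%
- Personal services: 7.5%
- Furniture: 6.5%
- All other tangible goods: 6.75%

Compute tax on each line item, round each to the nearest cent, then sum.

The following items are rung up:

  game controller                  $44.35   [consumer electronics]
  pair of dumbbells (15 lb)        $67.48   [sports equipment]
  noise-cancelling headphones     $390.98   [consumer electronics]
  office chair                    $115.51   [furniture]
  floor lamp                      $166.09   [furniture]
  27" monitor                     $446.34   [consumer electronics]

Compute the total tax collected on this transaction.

$104.73

Game controller $44.35: consumer electronics, under $100.00 → 1.5% → $0.67
Pair of dumbbells (15 lb) $67.48: sports equipment → 3% → $2.02
Noise-cancelling headphones $390.98: consumer electronics, $100.00 or more → 10% → $39.10
Office chair $115.51: furniture → 6.5% → $7.51
Floor lamp $166.09: furniture → 6.5% → $10.80
27" monitor $446.34: consumer electronics, $100.00 or more → 10% → $44.63
Total tax = $0.67 + $2.02 + $39.10 + $7.51 + $10.80 + $44.63 = $104.73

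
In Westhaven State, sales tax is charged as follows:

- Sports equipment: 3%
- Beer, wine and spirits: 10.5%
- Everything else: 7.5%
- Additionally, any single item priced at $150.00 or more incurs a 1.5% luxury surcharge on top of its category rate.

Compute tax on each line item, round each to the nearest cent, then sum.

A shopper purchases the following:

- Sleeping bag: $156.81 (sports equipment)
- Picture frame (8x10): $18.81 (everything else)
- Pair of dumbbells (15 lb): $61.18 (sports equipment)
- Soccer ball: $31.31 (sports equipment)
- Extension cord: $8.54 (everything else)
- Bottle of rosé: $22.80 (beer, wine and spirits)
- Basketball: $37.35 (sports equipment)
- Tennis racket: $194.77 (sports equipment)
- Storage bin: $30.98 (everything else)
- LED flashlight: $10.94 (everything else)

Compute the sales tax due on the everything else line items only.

Picture frame (8x10) $18.81: everything else → 7.5% → $1.41
Extension cord $8.54: everything else → 7.5% → $0.64
Storage bin $30.98: everything else → 7.5% → $2.32
LED flashlight $10.94: everything else → 7.5% → $0.82
Tax on everything else = $1.41 + $0.64 + $2.32 + $0.82 = $5.19

$5.19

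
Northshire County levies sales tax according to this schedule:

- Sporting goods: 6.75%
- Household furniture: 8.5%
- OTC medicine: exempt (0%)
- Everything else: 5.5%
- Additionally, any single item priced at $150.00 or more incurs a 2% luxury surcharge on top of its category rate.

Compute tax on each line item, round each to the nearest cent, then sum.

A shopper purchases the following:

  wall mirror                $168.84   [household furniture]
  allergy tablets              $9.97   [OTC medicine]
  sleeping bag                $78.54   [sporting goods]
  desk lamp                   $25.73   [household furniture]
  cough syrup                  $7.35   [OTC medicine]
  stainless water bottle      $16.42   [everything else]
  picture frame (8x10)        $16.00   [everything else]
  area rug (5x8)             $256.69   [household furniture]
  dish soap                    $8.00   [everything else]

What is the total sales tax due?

Wall mirror $168.84: household furniture → 8.5% + 2% surcharge = 10.5% → $17.73
Allergy tablets $9.97: OTC medicine → 0% → $0.00
Sleeping bag $78.54: sporting goods → 6.75% → $5.30
Desk lamp $25.73: household furniture → 8.5% → $2.19
Cough syrup $7.35: OTC medicine → 0% → $0.00
Stainless water bottle $16.42: everything else → 5.5% → $0.90
Picture frame (8x10) $16.00: everything else → 5.5% → $0.88
Area rug (5x8) $256.69: household furniture → 8.5% + 2% surcharge = 10.5% → $26.95
Dish soap $8.00: everything else → 5.5% → $0.44
Total tax = $17.73 + $5.30 + $2.19 + $0.90 + $0.88 + $26.95 + $0.44 = $54.39

$54.39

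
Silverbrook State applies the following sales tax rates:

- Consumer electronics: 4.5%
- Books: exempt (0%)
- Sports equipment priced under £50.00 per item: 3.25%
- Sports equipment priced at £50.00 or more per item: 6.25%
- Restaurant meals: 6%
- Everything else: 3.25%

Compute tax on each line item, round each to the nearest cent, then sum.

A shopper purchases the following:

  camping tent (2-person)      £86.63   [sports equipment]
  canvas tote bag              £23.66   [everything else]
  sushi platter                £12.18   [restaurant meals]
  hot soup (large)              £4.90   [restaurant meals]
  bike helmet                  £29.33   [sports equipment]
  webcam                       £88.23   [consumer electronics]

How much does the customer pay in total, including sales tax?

£257.05

Camping tent (2-person) £86.63: sports equipment, £50.00 or more → 6.25% → £5.41
Canvas tote bag £23.66: everything else → 3.25% → £0.77
Sushi platter £12.18: restaurant meals → 6% → £0.73
Hot soup (large) £4.90: restaurant meals → 6% → £0.29
Bike helmet £29.33: sports equipment, under £50.00 → 3.25% → £0.95
Webcam £88.23: consumer electronics → 4.5% → £3.97
Subtotal = £244.93; tax = £12.12; total due = £257.05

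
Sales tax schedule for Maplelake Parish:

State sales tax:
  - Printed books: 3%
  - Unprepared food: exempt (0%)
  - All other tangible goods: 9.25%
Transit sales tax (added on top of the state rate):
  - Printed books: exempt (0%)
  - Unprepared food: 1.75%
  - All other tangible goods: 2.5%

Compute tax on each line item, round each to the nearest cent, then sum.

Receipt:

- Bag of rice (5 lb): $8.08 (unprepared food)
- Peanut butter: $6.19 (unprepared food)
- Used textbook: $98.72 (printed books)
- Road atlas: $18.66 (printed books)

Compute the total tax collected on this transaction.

$3.77

Bag of rice (5 lb) $8.08: unprepared food → 0% + 1.75% transit = 1.75% → $0.14
Peanut butter $6.19: unprepared food → 0% + 1.75% transit = 1.75% → $0.11
Used textbook $98.72: printed books → 3% + 0% transit = 3% → $2.96
Road atlas $18.66: printed books → 3% + 0% transit = 3% → $0.56
Total tax = $0.14 + $0.11 + $2.96 + $0.56 = $3.77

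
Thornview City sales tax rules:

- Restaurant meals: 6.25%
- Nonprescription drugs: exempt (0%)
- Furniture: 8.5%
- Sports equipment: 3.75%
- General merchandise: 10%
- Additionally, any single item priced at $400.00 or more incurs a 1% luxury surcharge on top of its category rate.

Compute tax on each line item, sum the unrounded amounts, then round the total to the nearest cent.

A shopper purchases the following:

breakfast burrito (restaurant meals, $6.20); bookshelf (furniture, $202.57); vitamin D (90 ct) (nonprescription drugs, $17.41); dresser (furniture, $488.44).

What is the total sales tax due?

$64.01

Breakfast burrito $6.20: restaurant meals → 6.25% → $0.3875
Bookshelf $202.57: furniture → 8.5% → $17.21845
Vitamin D (90 ct) $17.41: nonprescription drugs → 0% → $0.00
Dresser $488.44: furniture → 8.5% + 1% surcharge = 9.5% → $46.4018
Unrounded tax sum = $64.00775 → $64.01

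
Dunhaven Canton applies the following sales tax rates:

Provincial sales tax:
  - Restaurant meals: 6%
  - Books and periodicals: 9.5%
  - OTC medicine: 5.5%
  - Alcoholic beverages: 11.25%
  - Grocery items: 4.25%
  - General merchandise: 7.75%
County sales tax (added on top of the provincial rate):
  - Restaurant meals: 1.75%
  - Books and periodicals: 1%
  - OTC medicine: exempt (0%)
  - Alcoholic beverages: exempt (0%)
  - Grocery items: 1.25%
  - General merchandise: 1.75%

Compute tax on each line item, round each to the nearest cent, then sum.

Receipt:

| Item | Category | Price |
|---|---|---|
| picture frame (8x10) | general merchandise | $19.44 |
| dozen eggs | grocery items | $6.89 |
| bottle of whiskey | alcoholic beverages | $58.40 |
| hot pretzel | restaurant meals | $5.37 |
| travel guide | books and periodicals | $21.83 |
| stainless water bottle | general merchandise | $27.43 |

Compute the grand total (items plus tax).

$153.48

Picture frame (8x10) $19.44: general merchandise → 7.75% + 1.75% county = 9.5% → $1.85
Dozen eggs $6.89: grocery items → 4.25% + 1.25% county = 5.5% → $0.38
Bottle of whiskey $58.40: alcoholic beverages → 11.25% + 0% county = 11.25% → $6.57
Hot pretzel $5.37: restaurant meals → 6% + 1.75% county = 7.75% → $0.42
Travel guide $21.83: books and periodicals → 9.5% + 1% county = 10.5% → $2.29
Stainless water bottle $27.43: general merchandise → 7.75% + 1.75% county = 9.5% → $2.61
Subtotal = $139.36; tax = $14.12; total due = $153.48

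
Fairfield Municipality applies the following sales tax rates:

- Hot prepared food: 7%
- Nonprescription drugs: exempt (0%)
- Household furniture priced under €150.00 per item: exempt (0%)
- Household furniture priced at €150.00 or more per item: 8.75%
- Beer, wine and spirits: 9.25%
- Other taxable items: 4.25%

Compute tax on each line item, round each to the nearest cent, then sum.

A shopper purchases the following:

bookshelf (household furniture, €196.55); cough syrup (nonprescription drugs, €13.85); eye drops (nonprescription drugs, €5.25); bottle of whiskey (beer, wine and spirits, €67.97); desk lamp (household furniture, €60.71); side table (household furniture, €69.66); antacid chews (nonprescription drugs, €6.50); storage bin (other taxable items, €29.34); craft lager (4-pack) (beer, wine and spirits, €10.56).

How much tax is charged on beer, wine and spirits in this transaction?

Bottle of whiskey €67.97: beer, wine and spirits → 9.25% → €6.29
Craft lager (4-pack) €10.56: beer, wine and spirits → 9.25% → €0.98
Tax on beer, wine and spirits = €6.29 + €0.98 = €7.27

€7.27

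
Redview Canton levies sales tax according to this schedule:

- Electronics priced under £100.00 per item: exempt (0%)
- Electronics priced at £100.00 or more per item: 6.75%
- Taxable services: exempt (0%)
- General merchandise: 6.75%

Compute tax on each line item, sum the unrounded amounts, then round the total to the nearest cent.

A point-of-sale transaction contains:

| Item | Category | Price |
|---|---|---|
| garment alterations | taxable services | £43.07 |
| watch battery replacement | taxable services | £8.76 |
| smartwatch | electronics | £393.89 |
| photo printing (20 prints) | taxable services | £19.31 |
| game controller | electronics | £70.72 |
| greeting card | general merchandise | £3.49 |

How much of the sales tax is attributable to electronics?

Smartwatch £393.89: electronics, £100.00 or more → 6.75% → £26.587575
Game controller £70.72: electronics, under £100.00 → 0% → £0.00
Tax on electronics: unrounded sum = £26.587575 → £26.59

£26.59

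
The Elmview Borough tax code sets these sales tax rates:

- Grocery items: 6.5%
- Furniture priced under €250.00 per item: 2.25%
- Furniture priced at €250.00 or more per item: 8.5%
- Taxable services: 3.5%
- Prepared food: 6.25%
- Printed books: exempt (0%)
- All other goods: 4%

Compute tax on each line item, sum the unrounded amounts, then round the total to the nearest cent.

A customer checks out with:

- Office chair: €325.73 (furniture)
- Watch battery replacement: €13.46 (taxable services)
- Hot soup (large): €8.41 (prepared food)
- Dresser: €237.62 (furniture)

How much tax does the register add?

Office chair €325.73: furniture, €250.00 or more → 8.5% → €27.68705
Watch battery replacement €13.46: taxable services → 3.5% → €0.4711
Hot soup (large) €8.41: prepared food → 6.25% → €0.525625
Dresser €237.62: furniture, under €250.00 → 2.25% → €5.34645
Unrounded tax sum = €34.030225 → €34.03

€34.03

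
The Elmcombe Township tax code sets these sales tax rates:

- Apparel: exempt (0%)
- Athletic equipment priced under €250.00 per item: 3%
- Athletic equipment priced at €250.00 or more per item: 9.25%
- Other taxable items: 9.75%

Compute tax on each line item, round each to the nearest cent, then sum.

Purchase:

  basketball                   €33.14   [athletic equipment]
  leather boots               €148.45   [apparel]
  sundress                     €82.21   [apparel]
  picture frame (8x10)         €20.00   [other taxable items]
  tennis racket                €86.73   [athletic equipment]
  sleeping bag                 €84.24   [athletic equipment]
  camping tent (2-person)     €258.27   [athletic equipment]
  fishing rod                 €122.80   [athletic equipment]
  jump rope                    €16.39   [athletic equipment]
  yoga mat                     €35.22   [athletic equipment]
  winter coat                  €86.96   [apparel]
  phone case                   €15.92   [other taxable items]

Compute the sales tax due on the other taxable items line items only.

Picture frame (8x10) €20.00: other taxable items → 9.75% → €1.95
Phone case €15.92: other taxable items → 9.75% → €1.55
Tax on other taxable items = €1.95 + €1.55 = €3.50

€3.50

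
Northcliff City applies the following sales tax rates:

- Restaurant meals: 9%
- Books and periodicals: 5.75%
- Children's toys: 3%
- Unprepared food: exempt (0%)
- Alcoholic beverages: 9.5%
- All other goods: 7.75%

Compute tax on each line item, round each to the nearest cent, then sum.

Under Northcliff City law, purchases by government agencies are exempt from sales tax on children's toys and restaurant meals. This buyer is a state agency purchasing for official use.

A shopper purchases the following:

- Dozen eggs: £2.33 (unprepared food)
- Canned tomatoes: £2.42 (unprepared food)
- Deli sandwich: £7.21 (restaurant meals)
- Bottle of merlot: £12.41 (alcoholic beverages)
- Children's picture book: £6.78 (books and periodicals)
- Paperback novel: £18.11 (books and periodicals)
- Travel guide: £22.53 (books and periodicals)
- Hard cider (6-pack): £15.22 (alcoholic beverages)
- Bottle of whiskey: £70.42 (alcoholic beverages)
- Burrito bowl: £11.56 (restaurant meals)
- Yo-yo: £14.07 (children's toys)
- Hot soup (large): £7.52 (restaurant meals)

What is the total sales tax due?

Dozen eggs £2.33: unprepared food → 0% → £0.00
Canned tomatoes £2.42: unprepared food → 0% → £0.00
Deli sandwich £7.21: restaurant meals, buyer-exempt → 0% → £0.00
Bottle of merlot £12.41: alcoholic beverages → 9.5% → £1.18
Children's picture book £6.78: books and periodicals → 5.75% → £0.39
Paperback novel £18.11: books and periodicals → 5.75% → £1.04
Travel guide £22.53: books and periodicals → 5.75% → £1.30
Hard cider (6-pack) £15.22: alcoholic beverages → 9.5% → £1.45
Bottle of whiskey £70.42: alcoholic beverages → 9.5% → £6.69
Burrito bowl £11.56: restaurant meals, buyer-exempt → 0% → £0.00
Yo-yo £14.07: children's toys, buyer-exempt → 0% → £0.00
Hot soup (large) £7.52: restaurant meals, buyer-exempt → 0% → £0.00
Total tax = £1.18 + £0.39 + £1.04 + £1.30 + £1.45 + £6.69 = £12.05

£12.05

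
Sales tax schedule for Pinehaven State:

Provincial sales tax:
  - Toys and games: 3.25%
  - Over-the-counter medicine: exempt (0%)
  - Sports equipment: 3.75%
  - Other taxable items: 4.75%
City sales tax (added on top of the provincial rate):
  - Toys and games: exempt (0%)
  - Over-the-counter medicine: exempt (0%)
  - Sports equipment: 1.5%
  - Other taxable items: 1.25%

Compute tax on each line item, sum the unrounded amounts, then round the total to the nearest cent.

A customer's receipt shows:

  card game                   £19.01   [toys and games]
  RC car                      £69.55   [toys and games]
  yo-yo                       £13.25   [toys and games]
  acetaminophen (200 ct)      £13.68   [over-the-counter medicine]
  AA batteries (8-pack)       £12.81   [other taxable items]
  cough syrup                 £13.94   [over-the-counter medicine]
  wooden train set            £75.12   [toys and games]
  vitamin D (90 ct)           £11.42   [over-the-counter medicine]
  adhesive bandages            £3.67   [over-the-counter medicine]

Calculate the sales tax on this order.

Card game £19.01: toys and games → 3.25% + 0% city = 3.25% → £0.617825
RC car £69.55: toys and games → 3.25% + 0% city = 3.25% → £2.260375
Yo-yo £13.25: toys and games → 3.25% + 0% city = 3.25% → £0.430625
Acetaminophen (200 ct) £13.68: over-the-counter medicine → 0% + 0% city = 0% → £0.00
AA batteries (8-pack) £12.81: other taxable items → 4.75% + 1.25% city = 6% → £0.7686
Cough syrup £13.94: over-the-counter medicine → 0% + 0% city = 0% → £0.00
Wooden train set £75.12: toys and games → 3.25% + 0% city = 3.25% → £2.4414
Vitamin D (90 ct) £11.42: over-the-counter medicine → 0% + 0% city = 0% → £0.00
Adhesive bandages £3.67: over-the-counter medicine → 0% + 0% city = 0% → £0.00
Unrounded tax sum = £6.518825 → £6.52

£6.52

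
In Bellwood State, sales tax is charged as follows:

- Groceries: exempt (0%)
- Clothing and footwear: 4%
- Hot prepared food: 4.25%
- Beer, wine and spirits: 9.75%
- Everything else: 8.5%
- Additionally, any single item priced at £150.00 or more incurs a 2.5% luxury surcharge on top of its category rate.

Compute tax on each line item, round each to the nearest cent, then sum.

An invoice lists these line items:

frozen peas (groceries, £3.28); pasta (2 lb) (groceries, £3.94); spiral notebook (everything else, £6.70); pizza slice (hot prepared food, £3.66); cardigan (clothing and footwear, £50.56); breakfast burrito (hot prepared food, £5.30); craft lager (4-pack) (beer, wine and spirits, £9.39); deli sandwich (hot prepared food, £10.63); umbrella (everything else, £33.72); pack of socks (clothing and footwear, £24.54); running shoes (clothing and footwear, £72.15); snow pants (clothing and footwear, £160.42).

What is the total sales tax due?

£21.52

Frozen peas £3.28: groceries → 0% → £0.00
Pasta (2 lb) £3.94: groceries → 0% → £0.00
Spiral notebook £6.70: everything else → 8.5% → £0.57
Pizza slice £3.66: hot prepared food → 4.25% → £0.16
Cardigan £50.56: clothing and footwear → 4% → £2.02
Breakfast burrito £5.30: hot prepared food → 4.25% → £0.23
Craft lager (4-pack) £9.39: beer, wine and spirits → 9.75% → £0.92
Deli sandwich £10.63: hot prepared food → 4.25% → £0.45
Umbrella £33.72: everything else → 8.5% → £2.87
Pack of socks £24.54: clothing and footwear → 4% → £0.98
Running shoes £72.15: clothing and footwear → 4% → £2.89
Snow pants £160.42: clothing and footwear → 4% + 2.5% surcharge = 6.5% → £10.43
Total tax = £0.57 + £0.16 + £2.02 + £0.23 + £0.92 + £0.45 + £2.87 + £0.98 + £2.89 + £10.43 = £21.52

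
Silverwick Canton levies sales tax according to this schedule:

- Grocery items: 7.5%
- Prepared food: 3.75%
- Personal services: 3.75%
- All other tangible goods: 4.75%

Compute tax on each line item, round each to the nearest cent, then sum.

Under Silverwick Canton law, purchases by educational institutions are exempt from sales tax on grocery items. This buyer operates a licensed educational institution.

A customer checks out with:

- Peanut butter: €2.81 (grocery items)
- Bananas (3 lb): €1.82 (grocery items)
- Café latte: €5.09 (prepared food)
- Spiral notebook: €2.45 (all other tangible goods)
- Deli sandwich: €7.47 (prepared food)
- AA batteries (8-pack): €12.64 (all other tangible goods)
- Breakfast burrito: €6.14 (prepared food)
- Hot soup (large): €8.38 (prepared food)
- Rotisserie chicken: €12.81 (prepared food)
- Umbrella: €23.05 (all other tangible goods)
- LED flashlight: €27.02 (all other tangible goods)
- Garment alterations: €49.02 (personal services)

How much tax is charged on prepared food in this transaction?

Café latte €5.09: prepared food → 3.75% → €0.19
Deli sandwich €7.47: prepared food → 3.75% → €0.28
Breakfast burrito €6.14: prepared food → 3.75% → €0.23
Hot soup (large) €8.38: prepared food → 3.75% → €0.31
Rotisserie chicken €12.81: prepared food → 3.75% → €0.48
Tax on prepared food = €0.19 + €0.28 + €0.23 + €0.31 + €0.48 = €1.49

€1.49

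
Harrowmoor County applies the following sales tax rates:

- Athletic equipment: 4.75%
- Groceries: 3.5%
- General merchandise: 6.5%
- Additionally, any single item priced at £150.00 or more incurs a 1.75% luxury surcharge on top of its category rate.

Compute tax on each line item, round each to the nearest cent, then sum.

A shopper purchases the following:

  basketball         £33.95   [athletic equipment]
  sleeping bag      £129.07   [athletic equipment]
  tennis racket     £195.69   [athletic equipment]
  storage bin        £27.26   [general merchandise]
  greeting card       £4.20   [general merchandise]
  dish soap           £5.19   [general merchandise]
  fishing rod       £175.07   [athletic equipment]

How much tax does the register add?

£34.22

Basketball £33.95: athletic equipment → 4.75% → £1.61
Sleeping bag £129.07: athletic equipment → 4.75% → £6.13
Tennis racket £195.69: athletic equipment → 4.75% + 1.75% surcharge = 6.5% → £12.72
Storage bin £27.26: general merchandise → 6.5% → £1.77
Greeting card £4.20: general merchandise → 6.5% → £0.27
Dish soap £5.19: general merchandise → 6.5% → £0.34
Fishing rod £175.07: athletic equipment → 4.75% + 1.75% surcharge = 6.5% → £11.38
Total tax = £1.61 + £6.13 + £12.72 + £1.77 + £0.27 + £0.34 + £11.38 = £34.22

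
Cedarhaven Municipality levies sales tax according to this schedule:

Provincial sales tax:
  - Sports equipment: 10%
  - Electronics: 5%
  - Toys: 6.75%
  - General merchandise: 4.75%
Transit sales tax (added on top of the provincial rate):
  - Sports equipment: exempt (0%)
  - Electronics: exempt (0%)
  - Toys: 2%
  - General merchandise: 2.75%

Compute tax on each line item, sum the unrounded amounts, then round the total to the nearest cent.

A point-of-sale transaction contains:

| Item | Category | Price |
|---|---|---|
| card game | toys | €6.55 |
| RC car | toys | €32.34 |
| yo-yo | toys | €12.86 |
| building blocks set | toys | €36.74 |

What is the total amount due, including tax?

€96.23

Card game €6.55: toys → 6.75% + 2% transit = 8.75% → €0.573125
RC car €32.34: toys → 6.75% + 2% transit = 8.75% → €2.82975
Yo-yo €12.86: toys → 6.75% + 2% transit = 8.75% → €1.12525
Building blocks set €36.74: toys → 6.75% + 2% transit = 8.75% → €3.21475
Subtotal = €88.49; unrounded tax = €7.742875 → €7.74; total due = €96.23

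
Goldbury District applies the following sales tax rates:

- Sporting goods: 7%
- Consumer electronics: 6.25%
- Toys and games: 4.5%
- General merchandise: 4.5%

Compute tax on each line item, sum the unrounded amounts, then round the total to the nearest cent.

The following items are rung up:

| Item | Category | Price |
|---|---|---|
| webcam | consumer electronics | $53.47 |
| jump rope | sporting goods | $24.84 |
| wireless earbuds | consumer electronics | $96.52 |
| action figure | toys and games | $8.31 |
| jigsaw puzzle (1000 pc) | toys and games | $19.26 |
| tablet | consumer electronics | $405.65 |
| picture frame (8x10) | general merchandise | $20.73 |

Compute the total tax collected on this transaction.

Webcam $53.47: consumer electronics → 6.25% → $3.341875
Jump rope $24.84: sporting goods → 7% → $1.7388
Wireless earbuds $96.52: consumer electronics → 6.25% → $6.0325
Action figure $8.31: toys and games → 4.5% → $0.37395
Jigsaw puzzle (1000 pc) $19.26: toys and games → 4.5% → $0.8667
Tablet $405.65: consumer electronics → 6.25% → $25.353125
Picture frame (8x10) $20.73: general merchandise → 4.5% → $0.93285
Unrounded tax sum = $38.6398 → $38.64

$38.64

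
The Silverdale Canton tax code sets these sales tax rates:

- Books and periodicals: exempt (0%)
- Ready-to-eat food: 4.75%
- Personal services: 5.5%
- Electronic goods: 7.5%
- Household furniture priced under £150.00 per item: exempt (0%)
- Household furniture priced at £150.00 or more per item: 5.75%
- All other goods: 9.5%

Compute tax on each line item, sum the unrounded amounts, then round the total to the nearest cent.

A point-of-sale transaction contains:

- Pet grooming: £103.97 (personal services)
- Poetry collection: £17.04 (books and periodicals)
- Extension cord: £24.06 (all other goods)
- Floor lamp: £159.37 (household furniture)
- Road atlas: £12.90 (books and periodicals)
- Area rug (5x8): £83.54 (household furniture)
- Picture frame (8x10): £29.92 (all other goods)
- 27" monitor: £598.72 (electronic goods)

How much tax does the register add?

£64.91

Pet grooming £103.97: personal services → 5.5% → £5.71835
Poetry collection £17.04: books and periodicals → 0% → £0.00
Extension cord £24.06: all other goods → 9.5% → £2.2857
Floor lamp £159.37: household furniture, £150.00 or more → 5.75% → £9.163775
Road atlas £12.90: books and periodicals → 0% → £0.00
Area rug (5x8) £83.54: household furniture, under £150.00 → 0% → £0.00
Picture frame (8x10) £29.92: all other goods → 9.5% → £2.8424
27" monitor £598.72: electronic goods → 7.5% → £44.904
Unrounded tax sum = £64.914225 → £64.91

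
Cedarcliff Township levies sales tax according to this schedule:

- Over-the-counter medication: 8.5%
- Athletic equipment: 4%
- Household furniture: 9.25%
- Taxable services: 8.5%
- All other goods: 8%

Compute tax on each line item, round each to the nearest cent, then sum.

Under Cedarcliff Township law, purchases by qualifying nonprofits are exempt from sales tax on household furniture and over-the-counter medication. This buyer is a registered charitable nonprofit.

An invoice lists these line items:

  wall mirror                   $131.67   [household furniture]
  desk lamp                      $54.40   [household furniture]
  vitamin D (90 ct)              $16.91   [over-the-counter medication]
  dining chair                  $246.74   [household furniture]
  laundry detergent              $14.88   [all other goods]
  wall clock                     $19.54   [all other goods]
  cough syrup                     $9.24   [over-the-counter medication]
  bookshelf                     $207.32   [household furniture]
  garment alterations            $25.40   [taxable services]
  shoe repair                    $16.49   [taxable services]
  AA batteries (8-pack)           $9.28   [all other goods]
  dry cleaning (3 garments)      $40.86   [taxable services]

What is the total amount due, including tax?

$803.25

Wall mirror $131.67: household furniture, buyer-exempt → 0% → $0.00
Desk lamp $54.40: household furniture, buyer-exempt → 0% → $0.00
Vitamin D (90 ct) $16.91: over-the-counter medication, buyer-exempt → 0% → $0.00
Dining chair $246.74: household furniture, buyer-exempt → 0% → $0.00
Laundry detergent $14.88: all other goods → 8% → $1.19
Wall clock $19.54: all other goods → 8% → $1.56
Cough syrup $9.24: over-the-counter medication, buyer-exempt → 0% → $0.00
Bookshelf $207.32: household furniture, buyer-exempt → 0% → $0.00
Garment alterations $25.40: taxable services → 8.5% → $2.16
Shoe repair $16.49: taxable services → 8.5% → $1.40
AA batteries (8-pack) $9.28: all other goods → 8% → $0.74
Dry cleaning (3 garments) $40.86: taxable services → 8.5% → $3.47
Subtotal = $792.73; tax = $10.52; total due = $803.25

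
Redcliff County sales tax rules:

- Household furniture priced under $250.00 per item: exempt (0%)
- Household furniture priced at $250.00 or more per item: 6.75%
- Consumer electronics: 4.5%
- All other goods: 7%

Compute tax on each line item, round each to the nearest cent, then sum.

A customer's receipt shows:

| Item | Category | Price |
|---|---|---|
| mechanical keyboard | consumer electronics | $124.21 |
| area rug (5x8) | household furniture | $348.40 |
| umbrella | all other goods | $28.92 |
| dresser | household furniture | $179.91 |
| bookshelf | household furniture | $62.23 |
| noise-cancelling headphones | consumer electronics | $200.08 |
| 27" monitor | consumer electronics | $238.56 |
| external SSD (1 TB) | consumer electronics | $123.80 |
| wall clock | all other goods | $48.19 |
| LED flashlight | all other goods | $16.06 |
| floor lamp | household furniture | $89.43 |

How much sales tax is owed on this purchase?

Mechanical keyboard $124.21: consumer electronics → 4.5% → $5.59
Area rug (5x8) $348.40: household furniture, $250.00 or more → 6.75% → $23.52
Umbrella $28.92: all other goods → 7% → $2.02
Dresser $179.91: household furniture, under $250.00 → 0% → $0.00
Bookshelf $62.23: household furniture, under $250.00 → 0% → $0.00
Noise-cancelling headphones $200.08: consumer electronics → 4.5% → $9.00
27" monitor $238.56: consumer electronics → 4.5% → $10.74
External SSD (1 TB) $123.80: consumer electronics → 4.5% → $5.57
Wall clock $48.19: all other goods → 7% → $3.37
LED flashlight $16.06: all other goods → 7% → $1.12
Floor lamp $89.43: household furniture, under $250.00 → 0% → $0.00
Total tax = $5.59 + $23.52 + $2.02 + $9.00 + $10.74 + $5.57 + $3.37 + $1.12 = $60.93

$60.93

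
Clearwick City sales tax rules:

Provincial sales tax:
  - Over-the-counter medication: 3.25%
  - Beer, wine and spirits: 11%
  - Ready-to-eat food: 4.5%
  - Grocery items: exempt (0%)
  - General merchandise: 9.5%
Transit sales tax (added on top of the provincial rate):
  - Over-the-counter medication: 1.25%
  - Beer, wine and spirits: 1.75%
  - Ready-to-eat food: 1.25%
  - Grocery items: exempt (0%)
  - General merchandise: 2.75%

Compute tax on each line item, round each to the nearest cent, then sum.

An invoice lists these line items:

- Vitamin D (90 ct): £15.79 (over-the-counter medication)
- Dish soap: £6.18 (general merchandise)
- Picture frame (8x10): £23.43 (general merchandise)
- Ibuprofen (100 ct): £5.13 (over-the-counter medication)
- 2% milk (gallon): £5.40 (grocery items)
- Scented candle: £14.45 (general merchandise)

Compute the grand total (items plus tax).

£76.72

Vitamin D (90 ct) £15.79: over-the-counter medication → 3.25% + 1.25% transit = 4.5% → £0.71
Dish soap £6.18: general merchandise → 9.5% + 2.75% transit = 12.25% → £0.76
Picture frame (8x10) £23.43: general merchandise → 9.5% + 2.75% transit = 12.25% → £2.87
Ibuprofen (100 ct) £5.13: over-the-counter medication → 3.25% + 1.25% transit = 4.5% → £0.23
2% milk (gallon) £5.40: grocery items → 0% + 0% transit = 0% → £0.00
Scented candle £14.45: general merchandise → 9.5% + 2.75% transit = 12.25% → £1.77
Subtotal = £70.38; tax = £6.34; total due = £76.72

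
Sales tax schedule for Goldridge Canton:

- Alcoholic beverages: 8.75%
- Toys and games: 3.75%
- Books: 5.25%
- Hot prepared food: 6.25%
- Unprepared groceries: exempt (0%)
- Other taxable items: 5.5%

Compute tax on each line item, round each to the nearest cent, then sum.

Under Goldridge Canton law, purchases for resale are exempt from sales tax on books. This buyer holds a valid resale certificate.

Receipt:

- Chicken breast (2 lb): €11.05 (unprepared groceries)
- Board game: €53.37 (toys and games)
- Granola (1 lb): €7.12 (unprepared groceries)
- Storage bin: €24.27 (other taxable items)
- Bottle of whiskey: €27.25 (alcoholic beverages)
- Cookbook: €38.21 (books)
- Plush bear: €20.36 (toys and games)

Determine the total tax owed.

€6.47

Chicken breast (2 lb) €11.05: unprepared groceries → 0% → €0.00
Board game €53.37: toys and games → 3.75% → €2.00
Granola (1 lb) €7.12: unprepared groceries → 0% → €0.00
Storage bin €24.27: other taxable items → 5.5% → €1.33
Bottle of whiskey €27.25: alcoholic beverages → 8.75% → €2.38
Cookbook €38.21: books, buyer-exempt → 0% → €0.00
Plush bear €20.36: toys and games → 3.75% → €0.76
Total tax = €2.00 + €1.33 + €2.38 + €0.76 = €6.47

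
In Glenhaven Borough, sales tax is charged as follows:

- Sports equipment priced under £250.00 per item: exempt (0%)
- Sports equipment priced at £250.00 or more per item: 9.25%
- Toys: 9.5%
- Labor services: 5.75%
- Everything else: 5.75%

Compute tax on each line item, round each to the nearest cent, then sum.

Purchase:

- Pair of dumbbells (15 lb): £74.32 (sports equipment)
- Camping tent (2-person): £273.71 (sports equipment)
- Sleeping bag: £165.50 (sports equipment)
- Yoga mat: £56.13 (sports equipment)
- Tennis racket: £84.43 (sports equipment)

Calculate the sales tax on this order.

Pair of dumbbells (15 lb) £74.32: sports equipment, under £250.00 → 0% → £0.00
Camping tent (2-person) £273.71: sports equipment, £250.00 or more → 9.25% → £25.32
Sleeping bag £165.50: sports equipment, under £250.00 → 0% → £0.00
Yoga mat £56.13: sports equipment, under £250.00 → 0% → £0.00
Tennis racket £84.43: sports equipment, under £250.00 → 0% → £0.00
Total tax = £25.32

£25.32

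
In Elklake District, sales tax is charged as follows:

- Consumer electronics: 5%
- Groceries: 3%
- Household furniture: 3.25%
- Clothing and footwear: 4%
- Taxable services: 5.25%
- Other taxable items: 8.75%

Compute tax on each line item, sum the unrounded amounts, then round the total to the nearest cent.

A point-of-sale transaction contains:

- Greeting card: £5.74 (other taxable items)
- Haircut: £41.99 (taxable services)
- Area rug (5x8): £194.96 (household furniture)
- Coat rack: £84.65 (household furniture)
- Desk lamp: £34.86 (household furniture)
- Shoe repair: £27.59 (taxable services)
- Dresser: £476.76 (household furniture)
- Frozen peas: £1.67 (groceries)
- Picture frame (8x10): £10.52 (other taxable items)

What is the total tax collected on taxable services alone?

Haircut £41.99: taxable services → 5.25% → £2.204475
Shoe repair £27.59: taxable services → 5.25% → £1.448475
Tax on taxable services: unrounded sum = £3.65295 → £3.65

£3.65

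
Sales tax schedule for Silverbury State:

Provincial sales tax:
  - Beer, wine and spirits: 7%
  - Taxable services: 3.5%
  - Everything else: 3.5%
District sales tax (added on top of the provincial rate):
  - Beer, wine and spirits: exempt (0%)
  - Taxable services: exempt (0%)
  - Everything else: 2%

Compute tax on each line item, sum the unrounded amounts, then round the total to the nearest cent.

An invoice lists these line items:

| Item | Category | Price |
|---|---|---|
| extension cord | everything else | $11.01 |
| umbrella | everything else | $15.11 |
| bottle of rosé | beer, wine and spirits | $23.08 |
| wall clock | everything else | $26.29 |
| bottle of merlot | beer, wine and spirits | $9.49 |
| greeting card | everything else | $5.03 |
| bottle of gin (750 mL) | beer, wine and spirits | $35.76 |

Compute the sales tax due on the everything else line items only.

$3.16

Extension cord $11.01: everything else → 3.5% + 2% district = 5.5% → $0.60555
Umbrella $15.11: everything else → 3.5% + 2% district = 5.5% → $0.83105
Wall clock $26.29: everything else → 3.5% + 2% district = 5.5% → $1.44595
Greeting card $5.03: everything else → 3.5% + 2% district = 5.5% → $0.27665
Tax on everything else: unrounded sum = $3.1592 → $3.16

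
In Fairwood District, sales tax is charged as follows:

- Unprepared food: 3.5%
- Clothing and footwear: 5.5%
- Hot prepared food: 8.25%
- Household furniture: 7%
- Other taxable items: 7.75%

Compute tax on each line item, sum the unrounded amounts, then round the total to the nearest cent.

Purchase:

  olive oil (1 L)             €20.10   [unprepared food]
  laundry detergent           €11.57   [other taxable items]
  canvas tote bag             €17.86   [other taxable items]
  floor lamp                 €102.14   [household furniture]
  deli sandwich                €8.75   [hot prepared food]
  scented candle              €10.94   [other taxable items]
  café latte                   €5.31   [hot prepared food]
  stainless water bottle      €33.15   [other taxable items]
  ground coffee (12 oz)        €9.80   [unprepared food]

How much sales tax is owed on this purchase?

Olive oil (1 L) €20.10: unprepared food → 3.5% → €0.7035
Laundry detergent €11.57: other taxable items → 7.75% → €0.896675
Canvas tote bag €17.86: other taxable items → 7.75% → €1.38415
Floor lamp €102.14: household furniture → 7% → €7.1498
Deli sandwich €8.75: hot prepared food → 8.25% → €0.721875
Scented candle €10.94: other taxable items → 7.75% → €0.84785
Café latte €5.31: hot prepared food → 8.25% → €0.438075
Stainless water bottle €33.15: other taxable items → 7.75% → €2.569125
Ground coffee (12 oz) €9.80: unprepared food → 3.5% → €0.343
Unrounded tax sum = €15.05405 → €15.05

€15.05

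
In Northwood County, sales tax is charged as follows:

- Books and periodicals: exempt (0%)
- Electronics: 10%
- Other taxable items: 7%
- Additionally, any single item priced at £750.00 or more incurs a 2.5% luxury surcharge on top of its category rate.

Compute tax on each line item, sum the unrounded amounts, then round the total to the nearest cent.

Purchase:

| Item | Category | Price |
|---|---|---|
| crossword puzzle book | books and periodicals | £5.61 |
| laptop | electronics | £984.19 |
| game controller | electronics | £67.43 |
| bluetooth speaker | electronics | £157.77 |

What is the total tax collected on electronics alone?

£145.54

Laptop £984.19: electronics → 10% + 2.5% surcharge = 12.5% → £123.02375
Game controller £67.43: electronics → 10% → £6.743
Bluetooth speaker £157.77: electronics → 10% → £15.777
Tax on electronics: unrounded sum = £145.54375 → £145.54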